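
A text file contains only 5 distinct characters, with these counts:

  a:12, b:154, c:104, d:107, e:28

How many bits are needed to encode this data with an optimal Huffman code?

Build the Huffman tree bottom-up:
a(12) + e(28) → 40
40 + c(104) → 144
d(107) + 144 → 251
b(154) + 251 → 405
Total encoded bits = sum of merged weights = 40 + 144 + 251 + 405 = 840.

840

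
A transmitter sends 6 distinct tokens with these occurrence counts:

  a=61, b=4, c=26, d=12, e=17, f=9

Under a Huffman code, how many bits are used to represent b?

5

Build the tree from the bottom:
combine b(4), f(9) → 13
combine d(12), 13 → 25
combine e(17), 25 → 42
combine c(26), 42 → 68
combine a(61), 68 → 129
The subtree containing b is merged 5 times, so code length = 5.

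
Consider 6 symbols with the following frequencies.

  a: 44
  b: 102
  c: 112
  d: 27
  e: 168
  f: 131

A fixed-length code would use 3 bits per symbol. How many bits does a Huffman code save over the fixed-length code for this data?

340

Fixed-length: 3 bits × 584 symbols = 1752 bits.
Huffman merges:
d(27) + a(44) → 71
71 + b(102) → 173
c(112) + f(131) → 243
e(168) + 173 → 341
243 + 341 → 584
Huffman total = 71 + 173 + 243 + 341 + 584 = 1412 bits.
Saving = 1752 − 1412 = 340 bits.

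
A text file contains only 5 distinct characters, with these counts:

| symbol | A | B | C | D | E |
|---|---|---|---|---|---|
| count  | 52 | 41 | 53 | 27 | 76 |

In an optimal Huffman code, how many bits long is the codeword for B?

3

Huffman merges, smallest pair first:
D(27) + B(41) → 68
A(52) + C(53) → 105
68 + E(76) → 144
105 + 144 → 249
B's leaf is at depth 3, giving a 3-bit codeword.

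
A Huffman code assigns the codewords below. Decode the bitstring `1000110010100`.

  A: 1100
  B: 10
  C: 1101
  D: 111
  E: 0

Read left to right; each codeword is recognised as soon as it completes (prefix code):
  10→B | 0→E | 0→E | 1100→A | 10→B | 10→B | 0→E
Decoded message: BEEABBE

BEEABBE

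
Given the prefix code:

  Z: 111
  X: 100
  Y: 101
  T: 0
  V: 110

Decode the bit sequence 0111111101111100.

TZZYZX

Read left to right; each codeword is recognised as soon as it completes (prefix code):
  0→T | 111→Z | 111→Z | 101→Y | 111→Z | 100→X
Decoded message: TZZYZX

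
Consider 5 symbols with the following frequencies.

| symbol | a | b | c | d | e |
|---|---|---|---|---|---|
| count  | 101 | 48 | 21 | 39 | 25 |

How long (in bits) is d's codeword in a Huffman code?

Repeatedly merge the two smallest:
c(21) + e(25) → 46
d(39) + 46 → 85
b(48) + 85 → 133
a(101) + 133 → 234
d's leaf is at depth 3, giving a 3-bit codeword.

3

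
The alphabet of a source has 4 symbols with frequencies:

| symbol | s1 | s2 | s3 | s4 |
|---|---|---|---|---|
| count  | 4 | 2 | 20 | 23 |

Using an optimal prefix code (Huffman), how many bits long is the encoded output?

Build the Huffman tree bottom-up:
combine s2(2), s1(4) → 6
combine 6, s3(20) → 26
combine s4(23), 26 → 49
Total encoded bits = sum of merged weights = 6 + 26 + 49 = 81.

81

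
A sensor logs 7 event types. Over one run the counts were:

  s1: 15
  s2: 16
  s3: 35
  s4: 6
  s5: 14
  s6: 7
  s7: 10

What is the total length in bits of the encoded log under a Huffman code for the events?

271

Build the Huffman tree bottom-up:
merge s4(6) and s6(7): 13
merge s7(10) and 13: 23
merge s5(14) and s1(15): 29
merge s2(16) and 23: 39
merge 29 and s3(35): 64
merge 39 and 64: 103
The encoded length is the sum of every internal node's weight: 13 + 23 + 29 + 39 + 64 + 103 = 271 bits.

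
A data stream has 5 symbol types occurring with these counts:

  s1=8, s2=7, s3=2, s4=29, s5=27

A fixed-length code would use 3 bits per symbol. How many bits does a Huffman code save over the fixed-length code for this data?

Fixed-length: 3 bits × 73 symbols = 219 bits.
Huffman merges:
merge s3(2) and s2(7): 9
merge s1(8) and 9: 17
merge 17 and s5(27): 44
merge s4(29) and 44: 73
Huffman total = 9 + 17 + 44 + 73 = 143 bits.
Saving = 219 − 143 = 76 bits.

76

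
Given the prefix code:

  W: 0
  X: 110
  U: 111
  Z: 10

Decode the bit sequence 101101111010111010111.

ZXUZZUWZU

Read left to right; each codeword is recognised as soon as it completes (prefix code):
  10→Z | 110→X | 111→U | 10→Z | 10→Z | 111→U | 0→W | 10→Z | 111→U
Decoded message: ZXUZZUWZU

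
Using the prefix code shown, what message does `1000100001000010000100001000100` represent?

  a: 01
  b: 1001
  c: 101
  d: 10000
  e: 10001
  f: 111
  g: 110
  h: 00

Read left to right; each codeword is recognised as soon as it completes (prefix code):
  10001→e | 00→h | 00→h | 10000→d | 10000→d | 10000→d | 10001→e | 00→h
Decoded message: ehhdddeh

ehhdddeh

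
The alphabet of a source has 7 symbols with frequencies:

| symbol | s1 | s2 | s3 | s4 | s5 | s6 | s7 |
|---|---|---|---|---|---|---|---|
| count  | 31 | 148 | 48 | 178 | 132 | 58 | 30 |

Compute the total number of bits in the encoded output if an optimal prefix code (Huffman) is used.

1584

Greedily combine the two least-frequent nodes:
combine s7(30), s1(31) → 61
combine s3(48), s6(58) → 106
combine 61, 106 → 167
combine s5(132), s2(148) → 280
combine 167, s4(178) → 345
combine 280, 345 → 625
Each symbol's bit-cost is frequency × depth; summing gives 1584 bits (equivalently 61 + 106 + 167 + 280 + 345 + 625).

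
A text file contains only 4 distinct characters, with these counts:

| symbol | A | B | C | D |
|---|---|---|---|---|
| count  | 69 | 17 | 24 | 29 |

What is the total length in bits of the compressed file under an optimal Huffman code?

250

Merge the two smallest weights repeatedly:
merge B(17) and C(24): 41
merge D(29) and 41: 70
merge A(69) and 70: 139
Total encoded bits = sum of merged weights = 41 + 70 + 139 = 250.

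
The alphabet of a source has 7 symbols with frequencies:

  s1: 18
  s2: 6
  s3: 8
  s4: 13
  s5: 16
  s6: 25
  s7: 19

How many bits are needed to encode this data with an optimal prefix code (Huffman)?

285

Build the Huffman tree bottom-up:
s2(6) + s3(8) → 14
s4(13) + 14 → 27
s5(16) + s1(18) → 34
s7(19) + s6(25) → 44
27 + 34 → 61
44 + 61 → 105
Each symbol's bit-cost is frequency × depth; summing gives 285 bits (equivalently 14 + 27 + 34 + 44 + 61 + 105).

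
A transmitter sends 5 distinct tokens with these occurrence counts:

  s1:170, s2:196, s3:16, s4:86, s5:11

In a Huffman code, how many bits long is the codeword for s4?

Build the tree from the bottom:
merge s5(11) and s3(16): 27
merge 27 and s4(86): 113
merge 113 and s1(170): 283
merge s2(196) and 283: 479
s4 sits 3 levels below the root, so its codeword is 3 bits.

3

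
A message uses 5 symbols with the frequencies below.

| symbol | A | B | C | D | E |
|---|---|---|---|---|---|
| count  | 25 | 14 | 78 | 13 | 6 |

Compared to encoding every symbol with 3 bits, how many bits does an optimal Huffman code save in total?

Fixed-length: 3 bits × 136 symbols = 408 bits.
Huffman merges:
combine E(6), D(13) → 19
combine B(14), 19 → 33
combine A(25), 33 → 58
combine 58, C(78) → 136
Huffman total = 19 + 33 + 58 + 136 = 246 bits.
Saving = 408 − 246 = 162 bits.

162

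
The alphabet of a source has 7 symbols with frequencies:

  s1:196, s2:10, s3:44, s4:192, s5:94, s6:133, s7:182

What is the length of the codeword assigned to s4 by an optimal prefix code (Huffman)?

Huffman merges, smallest pair first:
combine s2(10), s3(44) → 54
combine 54, s5(94) → 148
combine s6(133), 148 → 281
combine s7(182), s4(192) → 374
combine s1(196), 281 → 477
combine 374, 477 → 851
s4 sits 2 levels below the root, so its codeword is 2 bits.

2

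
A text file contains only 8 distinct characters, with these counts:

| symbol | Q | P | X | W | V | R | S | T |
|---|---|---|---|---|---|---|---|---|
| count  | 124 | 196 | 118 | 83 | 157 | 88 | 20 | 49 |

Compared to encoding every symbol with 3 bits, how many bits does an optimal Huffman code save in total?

Fixed-length: 3 bits × 835 symbols = 2505 bits.
Huffman merges:
combine S(20), T(49) → 69
combine 69, W(83) → 152
combine R(88), X(118) → 206
combine Q(124), 152 → 276
combine V(157), P(196) → 353
combine 206, 276 → 482
combine 353, 482 → 835
Huffman total = 69 + 152 + 206 + 276 + 353 + 482 + 835 = 2373 bits.
Saving = 2505 − 2373 = 132 bits.

132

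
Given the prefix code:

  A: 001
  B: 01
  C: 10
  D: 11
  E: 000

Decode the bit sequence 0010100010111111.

ABECDDD

Read left to right; each codeword is recognised as soon as it completes (prefix code):
  001→A | 01→B | 000→E | 10→C | 11→D | 11→D | 11→D
Decoded message: ABECDDD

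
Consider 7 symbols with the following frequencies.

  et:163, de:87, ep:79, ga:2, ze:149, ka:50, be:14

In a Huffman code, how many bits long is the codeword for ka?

Repeatedly merge the two smallest:
ga(2) + be(14) → 16
16 + ka(50) → 66
66 + ep(79) → 145
de(87) + 145 → 232
ze(149) + et(163) → 312
232 + 312 → 544
ka's leaf is at depth 4, giving a 4-bit codeword.

4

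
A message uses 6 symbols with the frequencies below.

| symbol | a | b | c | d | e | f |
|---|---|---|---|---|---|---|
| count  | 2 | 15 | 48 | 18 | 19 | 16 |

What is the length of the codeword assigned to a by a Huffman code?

Huffman merges, smallest pair first:
a(2) + b(15) → 17
f(16) + 17 → 33
d(18) + e(19) → 37
33 + 37 → 70
c(48) + 70 → 118
a sits 4 levels below the root, so its codeword is 4 bits.

4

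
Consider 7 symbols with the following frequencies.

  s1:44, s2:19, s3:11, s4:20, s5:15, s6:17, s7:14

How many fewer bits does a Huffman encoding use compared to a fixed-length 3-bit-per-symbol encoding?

44

Fixed-length: 3 bits × 140 symbols = 420 bits.
Huffman merges:
s3(11) + s7(14) → 25
s5(15) + s6(17) → 32
s2(19) + s4(20) → 39
25 + 32 → 57
39 + s1(44) → 83
57 + 83 → 140
Huffman total = 25 + 32 + 39 + 57 + 83 + 140 = 376 bits.
Saving = 420 − 376 = 44 bits.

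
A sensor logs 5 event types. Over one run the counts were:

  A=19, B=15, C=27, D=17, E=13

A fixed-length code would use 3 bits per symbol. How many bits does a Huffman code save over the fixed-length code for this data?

Fixed-length: 3 bits × 91 symbols = 273 bits.
Huffman merges:
merge E(13) and B(15): 28
merge D(17) and A(19): 36
merge C(27) and 28: 55
merge 36 and 55: 91
Huffman total = 28 + 36 + 55 + 91 = 210 bits.
Saving = 273 − 210 = 63 bits.

63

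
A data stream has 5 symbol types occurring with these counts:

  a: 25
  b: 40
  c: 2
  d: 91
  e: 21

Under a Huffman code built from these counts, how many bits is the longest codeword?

Merge the two lowest-weight nodes at each step:
c(2) + e(21) → 23
23 + a(25) → 48
b(40) + 48 → 88
88 + d(91) → 179
Maximum depth reached is 4.

4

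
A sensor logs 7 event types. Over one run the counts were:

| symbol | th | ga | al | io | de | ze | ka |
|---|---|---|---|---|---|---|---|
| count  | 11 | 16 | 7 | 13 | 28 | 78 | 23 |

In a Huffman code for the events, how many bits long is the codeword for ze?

Repeatedly merge the two smallest:
merge al(7) and th(11): 18
merge io(13) and ga(16): 29
merge 18 and ka(23): 41
merge de(28) and 29: 57
merge 41 and 57: 98
merge ze(78) and 98: 176
ze is merged only at the final step, so code length = 1.

1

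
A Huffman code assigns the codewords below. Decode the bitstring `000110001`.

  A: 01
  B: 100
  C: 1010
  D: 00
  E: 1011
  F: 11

DABA

Read left to right; each codeword is recognised as soon as it completes (prefix code):
  00→D | 01→A | 100→B | 01→A
Decoded message: DABA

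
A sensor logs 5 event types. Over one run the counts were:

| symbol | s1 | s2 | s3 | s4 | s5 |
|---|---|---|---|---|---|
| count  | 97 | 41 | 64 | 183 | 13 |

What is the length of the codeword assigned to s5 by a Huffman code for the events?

Repeatedly merge the two smallest:
merge s5(13) and s2(41): 54
merge 54 and s3(64): 118
merge s1(97) and 118: 215
merge s4(183) and 215: 398
s5 sits 4 levels below the root, so its codeword is 4 bits.

4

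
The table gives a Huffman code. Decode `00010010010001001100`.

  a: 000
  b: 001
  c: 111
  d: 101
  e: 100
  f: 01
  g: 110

Read left to right; each codeword is recognised as soon as it completes (prefix code):
  000→a | 100→e | 100→e | 100→e | 01→f | 001→b | 100→e
Decoded message: aeeefbe

aeeefbe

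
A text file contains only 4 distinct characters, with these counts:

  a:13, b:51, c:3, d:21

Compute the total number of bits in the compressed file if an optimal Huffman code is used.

Build the Huffman tree bottom-up:
combine c(3), a(13) → 16
combine 16, d(21) → 37
combine 37, b(51) → 88
Total encoded bits = sum of merged weights = 16 + 37 + 88 = 141.

141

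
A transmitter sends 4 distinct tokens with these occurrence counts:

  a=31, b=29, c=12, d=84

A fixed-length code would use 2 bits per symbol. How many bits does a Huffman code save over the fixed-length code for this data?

Fixed-length: 2 bits × 156 symbols = 312 bits.
Huffman merges:
combine c(12), b(29) → 41
combine a(31), 41 → 72
combine 72, d(84) → 156
Huffman total = 41 + 72 + 156 = 269 bits.
Saving = 312 − 269 = 43 bits.

43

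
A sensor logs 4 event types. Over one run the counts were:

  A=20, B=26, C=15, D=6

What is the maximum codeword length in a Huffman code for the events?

Merge the two lowest-weight nodes at each step:
D(6) + C(15) → 21
A(20) + 21 → 41
B(26) + 41 → 67
The first pair merged (D, C) ends up deepest, at depth 3.

3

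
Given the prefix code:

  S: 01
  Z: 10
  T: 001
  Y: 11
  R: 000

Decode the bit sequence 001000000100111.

TRRZSY

Read left to right; each codeword is recognised as soon as it completes (prefix code):
  001→T | 000→R | 000→R | 10→Z | 01→S | 11→Y
Decoded message: TRRZSY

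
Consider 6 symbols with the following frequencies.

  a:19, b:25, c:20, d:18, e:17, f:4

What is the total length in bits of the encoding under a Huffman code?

Build the Huffman tree bottom-up:
merge f(4) and e(17): 21
merge d(18) and a(19): 37
merge c(20) and 21: 41
merge b(25) and 37: 62
merge 41 and 62: 103
Each symbol's bit-cost is frequency × depth; summing gives 264 bits (equivalently 21 + 37 + 41 + 62 + 103).

264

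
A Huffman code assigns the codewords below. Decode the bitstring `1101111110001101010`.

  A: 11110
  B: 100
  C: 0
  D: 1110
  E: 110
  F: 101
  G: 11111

EGBCEFC

Read left to right; each codeword is recognised as soon as it completes (prefix code):
  110→E | 11111→G | 100→B | 0→C | 110→E | 101→F | 0→C
Decoded message: EGBCEFC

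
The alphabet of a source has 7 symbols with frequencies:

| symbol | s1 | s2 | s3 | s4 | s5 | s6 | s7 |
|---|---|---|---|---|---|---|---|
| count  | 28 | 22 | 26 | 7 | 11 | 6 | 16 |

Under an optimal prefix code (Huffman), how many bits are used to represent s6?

4

Repeatedly merge the two smallest:
merge s6(6) and s4(7): 13
merge s5(11) and 13: 24
merge s7(16) and s2(22): 38
merge 24 and s3(26): 50
merge s1(28) and 38: 66
merge 50 and 66: 116
The subtree containing s6 is merged 4 times, so code length = 4.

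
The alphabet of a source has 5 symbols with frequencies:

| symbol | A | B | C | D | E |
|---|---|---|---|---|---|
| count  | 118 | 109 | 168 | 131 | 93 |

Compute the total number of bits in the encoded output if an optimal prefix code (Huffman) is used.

1440

Build the Huffman tree bottom-up:
combine E(93), B(109) → 202
combine A(118), D(131) → 249
combine C(168), 202 → 370
combine 249, 370 → 619
Total encoded bits = sum of merged weights = 202 + 249 + 370 + 619 = 1440.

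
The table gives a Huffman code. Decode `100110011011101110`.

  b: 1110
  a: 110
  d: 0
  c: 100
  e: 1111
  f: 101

cadabb

Read left to right; each codeword is recognised as soon as it completes (prefix code):
  100→c | 110→a | 0→d | 110→a | 1110→b | 1110→b
Decoded message: cadabb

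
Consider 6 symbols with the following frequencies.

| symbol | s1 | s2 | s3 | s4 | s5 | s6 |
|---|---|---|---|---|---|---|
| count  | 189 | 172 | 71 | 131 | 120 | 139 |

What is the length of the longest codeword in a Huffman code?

3

Merge the two lowest-weight nodes at each step:
s3(71) + s5(120) → 191
s4(131) + s6(139) → 270
s2(172) + s1(189) → 361
191 + 270 → 461
361 + 461 → 822
The rarest symbols sit at the bottom; the longest codeword is 3 bits.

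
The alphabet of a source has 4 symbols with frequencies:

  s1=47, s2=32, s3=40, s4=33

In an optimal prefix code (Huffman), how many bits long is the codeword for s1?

Build the tree from the bottom:
merge s2(32) and s4(33): 65
merge s3(40) and s1(47): 87
merge 65 and 87: 152
s1's leaf is at depth 2, giving a 2-bit codeword.

2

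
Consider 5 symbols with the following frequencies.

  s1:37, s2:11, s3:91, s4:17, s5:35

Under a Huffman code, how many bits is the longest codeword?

4

Merge the two lowest-weight nodes at each step:
combine s2(11), s4(17) → 28
combine 28, s5(35) → 63
combine s1(37), 63 → 100
combine s3(91), 100 → 191
The first pair merged (s2, s4) ends up deepest, at depth 4.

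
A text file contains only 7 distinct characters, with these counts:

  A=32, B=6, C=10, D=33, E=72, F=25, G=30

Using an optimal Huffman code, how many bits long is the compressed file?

Merge the two smallest weights repeatedly:
combine B(6), C(10) → 16
combine 16, F(25) → 41
combine G(30), A(32) → 62
combine D(33), 41 → 74
combine 62, E(72) → 134
combine 74, 134 → 208
Total encoded bits = sum of merged weights = 16 + 41 + 62 + 74 + 134 + 208 = 535.

535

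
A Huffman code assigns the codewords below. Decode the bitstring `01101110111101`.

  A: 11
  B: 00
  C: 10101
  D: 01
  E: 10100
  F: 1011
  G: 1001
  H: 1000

Read left to right; each codeword is recognised as soon as it completes (prefix code):
  01→D | 1011→F | 1011→F | 11→A | 01→D
Decoded message: DFFAD

DFFAD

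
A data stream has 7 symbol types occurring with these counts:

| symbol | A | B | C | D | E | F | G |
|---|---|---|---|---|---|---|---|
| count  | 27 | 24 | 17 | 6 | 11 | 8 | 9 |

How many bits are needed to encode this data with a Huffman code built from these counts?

Merge the two smallest weights repeatedly:
combine D(6), F(8) → 14
combine G(9), E(11) → 20
combine 14, C(17) → 31
combine 20, B(24) → 44
combine A(27), 31 → 58
combine 44, 58 → 102
Each symbol's bit-cost is frequency × depth; summing gives 269 bits (equivalently 14 + 20 + 31 + 44 + 58 + 102).

269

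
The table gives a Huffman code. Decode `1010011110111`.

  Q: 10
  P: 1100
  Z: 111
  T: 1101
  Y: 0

Read left to right; each codeword is recognised as soon as it completes (prefix code):
  10→Q | 10→Q | 0→Y | 111→Z | 10→Q | 111→Z
Decoded message: QQYZQZ

QQYZQZ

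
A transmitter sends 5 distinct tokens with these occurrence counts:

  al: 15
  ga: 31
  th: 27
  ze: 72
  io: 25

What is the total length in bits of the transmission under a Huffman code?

Merge the two smallest weights repeatedly:
merge al(15) and io(25): 40
merge th(27) and ga(31): 58
merge 40 and 58: 98
merge ze(72) and 98: 170
The encoded length is the sum of every internal node's weight: 40 + 58 + 98 + 170 = 366 bits.

366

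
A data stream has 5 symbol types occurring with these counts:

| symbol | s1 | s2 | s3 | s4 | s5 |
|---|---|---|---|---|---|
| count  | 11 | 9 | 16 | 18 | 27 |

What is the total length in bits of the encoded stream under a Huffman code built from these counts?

182

Greedily combine the two least-frequent nodes:
s2(9) + s1(11) → 20
s3(16) + s4(18) → 34
20 + s5(27) → 47
34 + 47 → 81
Total encoded bits = sum of merged weights = 20 + 34 + 47 + 81 = 182.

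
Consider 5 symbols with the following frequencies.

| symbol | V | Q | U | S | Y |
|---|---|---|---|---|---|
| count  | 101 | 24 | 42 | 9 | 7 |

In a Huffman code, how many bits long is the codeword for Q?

Build the tree from the bottom:
merge Y(7) and S(9): 16
merge 16 and Q(24): 40
merge 40 and U(42): 82
merge 82 and V(101): 183
Q sits 3 levels below the root, so its codeword is 3 bits.

3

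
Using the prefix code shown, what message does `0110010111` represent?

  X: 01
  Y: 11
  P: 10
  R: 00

XPXXY

Read left to right; each codeword is recognised as soon as it completes (prefix code):
  01→X | 10→P | 01→X | 01→X | 11→Y
Decoded message: XPXXY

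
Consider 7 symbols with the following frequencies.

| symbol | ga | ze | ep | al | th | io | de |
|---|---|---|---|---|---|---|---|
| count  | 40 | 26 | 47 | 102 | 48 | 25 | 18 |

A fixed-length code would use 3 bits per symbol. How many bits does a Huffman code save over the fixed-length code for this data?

Fixed-length: 3 bits × 306 symbols = 918 bits.
Huffman merges:
combine de(18), io(25) → 43
combine ze(26), ga(40) → 66
combine 43, ep(47) → 90
combine th(48), 66 → 114
combine 90, al(102) → 192
combine 114, 192 → 306
Huffman total = 43 + 66 + 90 + 114 + 192 + 306 = 811 bits.
Saving = 918 − 811 = 107 bits.

107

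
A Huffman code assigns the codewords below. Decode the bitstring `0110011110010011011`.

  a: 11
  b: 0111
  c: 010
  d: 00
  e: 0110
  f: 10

Read left to right; each codeword is recognised as soon as it completes (prefix code):
  0110→e | 0111→b | 10→f | 010→c | 0110→e | 11→a
Decoded message: ebfcea

ebfcea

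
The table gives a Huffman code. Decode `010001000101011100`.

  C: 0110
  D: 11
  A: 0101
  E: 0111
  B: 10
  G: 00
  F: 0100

Read left to right; each codeword is recognised as soon as it completes (prefix code):
  0100→F | 0100→F | 0101→A | 0111→E | 00→G
Decoded message: FFAEG

FFAEG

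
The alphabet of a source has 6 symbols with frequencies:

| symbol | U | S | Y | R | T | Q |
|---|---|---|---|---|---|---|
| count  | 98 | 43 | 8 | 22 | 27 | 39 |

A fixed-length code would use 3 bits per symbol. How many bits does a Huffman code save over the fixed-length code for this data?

166

Fixed-length: 3 bits × 237 symbols = 711 bits.
Huffman merges:
merge Y(8) and R(22): 30
merge T(27) and 30: 57
merge Q(39) and S(43): 82
merge 57 and 82: 139
merge U(98) and 139: 237
Huffman total = 30 + 57 + 82 + 139 + 237 = 545 bits.
Saving = 711 − 545 = 166 bits.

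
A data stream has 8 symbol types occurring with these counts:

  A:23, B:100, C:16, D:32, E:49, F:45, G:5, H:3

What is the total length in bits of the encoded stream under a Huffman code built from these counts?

Greedily combine the two least-frequent nodes:
merge H(3) and G(5): 8
merge 8 and C(16): 24
merge A(23) and 24: 47
merge D(32) and F(45): 77
merge 47 and E(49): 96
merge 77 and 96: 173
merge B(100) and 173: 273
The encoded length is the sum of every internal node's weight: 8 + 24 + 47 + 77 + 96 + 173 + 273 = 698 bits.

698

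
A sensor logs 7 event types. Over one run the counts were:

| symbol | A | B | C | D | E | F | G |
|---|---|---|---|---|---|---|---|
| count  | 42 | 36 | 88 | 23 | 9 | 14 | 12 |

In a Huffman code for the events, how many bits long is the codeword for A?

3

Repeatedly merge the two smallest:
combine E(9), G(12) → 21
combine F(14), 21 → 35
combine D(23), 35 → 58
combine B(36), A(42) → 78
combine 58, 78 → 136
combine C(88), 136 → 224
A sits 3 levels below the root, so its codeword is 3 bits.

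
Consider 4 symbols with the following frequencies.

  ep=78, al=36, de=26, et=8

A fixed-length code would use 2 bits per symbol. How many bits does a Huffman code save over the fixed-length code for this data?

Fixed-length: 2 bits × 148 symbols = 296 bits.
Huffman merges:
et(8) + de(26) → 34
34 + al(36) → 70
70 + ep(78) → 148
Huffman total = 34 + 70 + 148 = 252 bits.
Saving = 296 − 252 = 44 bits.

44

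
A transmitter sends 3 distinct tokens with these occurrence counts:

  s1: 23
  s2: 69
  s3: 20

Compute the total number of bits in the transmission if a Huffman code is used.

155

Greedily combine the two least-frequent nodes:
merge s3(20) and s1(23): 43
merge 43 and s2(69): 112
The encoded length is the sum of every internal node's weight: 43 + 112 = 155 bits.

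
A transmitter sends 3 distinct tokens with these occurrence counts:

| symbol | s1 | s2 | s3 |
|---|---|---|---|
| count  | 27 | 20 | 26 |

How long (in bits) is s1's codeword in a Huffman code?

Repeatedly merge the two smallest:
combine s2(20), s3(26) → 46
combine s1(27), 46 → 73
s1 is merged only at the final step, so code length = 1.

1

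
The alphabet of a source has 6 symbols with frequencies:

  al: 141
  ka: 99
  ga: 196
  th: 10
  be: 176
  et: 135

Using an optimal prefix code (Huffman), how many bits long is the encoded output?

1867

Greedily combine the two least-frequent nodes:
merge th(10) and ka(99): 109
merge 109 and et(135): 244
merge al(141) and be(176): 317
merge ga(196) and 244: 440
merge 317 and 440: 757
Total encoded bits = sum of merged weights = 109 + 244 + 317 + 440 + 757 = 1867.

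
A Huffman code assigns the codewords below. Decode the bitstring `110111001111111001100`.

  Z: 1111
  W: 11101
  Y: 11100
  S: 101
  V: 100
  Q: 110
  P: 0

Read left to right; each codeword is recognised as soon as it completes (prefix code):
  110→Q | 11100→Y | 1111→Z | 11100→Y | 110→Q | 0→P
Decoded message: QYZYQP

QYZYQP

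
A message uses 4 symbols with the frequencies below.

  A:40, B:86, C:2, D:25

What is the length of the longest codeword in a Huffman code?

3

Merge the two lowest-weight nodes at each step:
combine C(2), D(25) → 27
combine 27, A(40) → 67
combine 67, B(86) → 153
The rarest symbols sit at the bottom; the longest codeword is 3 bits.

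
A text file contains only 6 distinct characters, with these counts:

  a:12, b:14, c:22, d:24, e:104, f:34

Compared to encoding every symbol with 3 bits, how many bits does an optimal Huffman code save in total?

Fixed-length: 3 bits × 210 symbols = 630 bits.
Huffman merges:
merge a(12) and b(14): 26
merge c(22) and d(24): 46
merge 26 and f(34): 60
merge 46 and 60: 106
merge e(104) and 106: 210
Huffman total = 26 + 46 + 60 + 106 + 210 = 448 bits.
Saving = 630 − 448 = 182 bits.

182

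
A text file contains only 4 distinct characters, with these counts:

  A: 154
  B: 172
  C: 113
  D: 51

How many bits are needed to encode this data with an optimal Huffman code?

Merge the two smallest weights repeatedly:
combine D(51), C(113) → 164
combine A(154), 164 → 318
combine B(172), 318 → 490
The encoded length is the sum of every internal node's weight: 164 + 318 + 490 = 972 bits.

972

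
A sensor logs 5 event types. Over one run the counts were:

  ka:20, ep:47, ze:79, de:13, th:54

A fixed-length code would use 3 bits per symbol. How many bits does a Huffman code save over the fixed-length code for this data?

180

Fixed-length: 3 bits × 213 symbols = 639 bits.
Huffman merges:
merge de(13) and ka(20): 33
merge 33 and ep(47): 80
merge th(54) and ze(79): 133
merge 80 and 133: 213
Huffman total = 33 + 80 + 133 + 213 = 459 bits.
Saving = 639 − 459 = 180 bits.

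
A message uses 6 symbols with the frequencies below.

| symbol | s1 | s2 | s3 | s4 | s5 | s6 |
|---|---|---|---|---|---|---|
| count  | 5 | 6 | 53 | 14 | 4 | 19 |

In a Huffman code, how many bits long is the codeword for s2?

Repeatedly merge the two smallest:
s5(4) + s1(5) → 9
s2(6) + 9 → 15
s4(14) + 15 → 29
s6(19) + 29 → 48
48 + s3(53) → 101
s2 sits 4 levels below the root, so its codeword is 4 bits.

4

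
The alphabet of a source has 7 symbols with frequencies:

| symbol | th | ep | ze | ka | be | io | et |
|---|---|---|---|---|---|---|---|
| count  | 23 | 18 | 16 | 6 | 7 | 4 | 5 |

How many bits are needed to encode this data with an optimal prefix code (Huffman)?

202

Build the Huffman tree bottom-up:
merge io(4) and et(5): 9
merge ka(6) and be(7): 13
merge 9 and 13: 22
merge ze(16) and ep(18): 34
merge 22 and th(23): 45
merge 34 and 45: 79
The encoded length is the sum of every internal node's weight: 9 + 13 + 22 + 34 + 45 + 79 = 202 bits.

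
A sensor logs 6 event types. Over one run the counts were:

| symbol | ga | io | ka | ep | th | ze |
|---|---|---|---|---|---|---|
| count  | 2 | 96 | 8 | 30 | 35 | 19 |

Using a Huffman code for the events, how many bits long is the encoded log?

382

Merge the two smallest weights repeatedly:
ga(2) + ka(8) → 10
10 + ze(19) → 29
29 + ep(30) → 59
th(35) + 59 → 94
94 + io(96) → 190
The encoded length is the sum of every internal node's weight: 10 + 29 + 59 + 94 + 190 = 382 bits.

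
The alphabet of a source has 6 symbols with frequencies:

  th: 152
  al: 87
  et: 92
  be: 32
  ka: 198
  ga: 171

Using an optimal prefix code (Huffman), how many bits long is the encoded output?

Greedily combine the two least-frequent nodes:
be(32) + al(87) → 119
et(92) + 119 → 211
th(152) + ga(171) → 323
ka(198) + 211 → 409
323 + 409 → 732
The encoded length is the sum of every internal node's weight: 119 + 211 + 323 + 409 + 732 = 1794 bits.

1794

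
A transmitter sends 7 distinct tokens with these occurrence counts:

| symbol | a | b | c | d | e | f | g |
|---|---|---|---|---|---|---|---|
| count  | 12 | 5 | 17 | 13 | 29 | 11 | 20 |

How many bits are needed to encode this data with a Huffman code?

288

Merge the two smallest weights repeatedly:
b(5) + f(11) → 16
a(12) + d(13) → 25
16 + c(17) → 33
g(20) + 25 → 45
e(29) + 33 → 62
45 + 62 → 107
Total encoded bits = sum of merged weights = 16 + 25 + 33 + 45 + 62 + 107 = 288.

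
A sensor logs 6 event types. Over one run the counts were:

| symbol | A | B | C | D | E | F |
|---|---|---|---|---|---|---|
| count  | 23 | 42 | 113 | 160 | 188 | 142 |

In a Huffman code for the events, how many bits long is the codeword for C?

Huffman merges, smallest pair first:
A(23) + B(42) → 65
65 + C(113) → 178
F(142) + D(160) → 302
178 + E(188) → 366
302 + 366 → 668
The subtree containing C is merged 3 times, so code length = 3.

3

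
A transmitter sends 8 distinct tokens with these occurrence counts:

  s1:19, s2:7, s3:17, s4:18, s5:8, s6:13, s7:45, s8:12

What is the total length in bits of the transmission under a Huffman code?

Build the Huffman tree bottom-up:
s2(7) + s5(8) → 15
s8(12) + s6(13) → 25
15 + s3(17) → 32
s4(18) + s1(19) → 37
25 + 32 → 57
37 + s7(45) → 82
57 + 82 → 139
The encoded length is the sum of every internal node's weight: 15 + 25 + 32 + 37 + 57 + 82 + 139 = 387 bits.

387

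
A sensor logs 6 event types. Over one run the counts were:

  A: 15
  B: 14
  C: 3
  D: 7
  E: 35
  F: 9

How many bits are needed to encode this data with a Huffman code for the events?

Greedily combine the two least-frequent nodes:
C(3) + D(7) → 10
F(9) + 10 → 19
B(14) + A(15) → 29
19 + 29 → 48
E(35) + 48 → 83
Each symbol's bit-cost is frequency × depth; summing gives 189 bits (equivalently 10 + 19 + 29 + 48 + 83).

189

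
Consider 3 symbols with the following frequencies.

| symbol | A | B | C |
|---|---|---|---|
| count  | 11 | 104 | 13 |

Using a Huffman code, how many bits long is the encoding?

152

Merge the two smallest weights repeatedly:
A(11) + C(13) → 24
24 + B(104) → 128
The encoded length is the sum of every internal node's weight: 24 + 128 = 152 bits.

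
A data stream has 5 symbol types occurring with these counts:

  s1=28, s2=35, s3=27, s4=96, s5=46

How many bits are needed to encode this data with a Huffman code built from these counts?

Greedily combine the two least-frequent nodes:
s3(27) + s1(28) → 55
s2(35) + s5(46) → 81
55 + 81 → 136
s4(96) + 136 → 232
Total encoded bits = sum of merged weights = 55 + 81 + 136 + 232 = 504.

504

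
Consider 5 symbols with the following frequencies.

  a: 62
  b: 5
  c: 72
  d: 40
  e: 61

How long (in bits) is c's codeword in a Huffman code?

Build the tree from the bottom:
combine b(5), d(40) → 45
combine 45, e(61) → 106
combine a(62), c(72) → 134
combine 106, 134 → 240
The subtree containing c is merged 2 times, so code length = 2.

2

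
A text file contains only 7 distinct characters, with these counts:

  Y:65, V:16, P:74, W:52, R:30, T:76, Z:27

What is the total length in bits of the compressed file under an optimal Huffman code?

913

Greedily combine the two least-frequent nodes:
merge V(16) and Z(27): 43
merge R(30) and 43: 73
merge W(52) and Y(65): 117
merge 73 and P(74): 147
merge T(76) and 117: 193
merge 147 and 193: 340
Each symbol's bit-cost is frequency × depth; summing gives 913 bits (equivalently 43 + 73 + 117 + 147 + 193 + 340).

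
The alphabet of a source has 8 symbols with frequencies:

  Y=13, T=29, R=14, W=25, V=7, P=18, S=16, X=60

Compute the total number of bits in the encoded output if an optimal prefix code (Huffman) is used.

506

Merge the two smallest weights repeatedly:
combine V(7), Y(13) → 20
combine R(14), S(16) → 30
combine P(18), 20 → 38
combine W(25), T(29) → 54
combine 30, 38 → 68
combine 54, X(60) → 114
combine 68, 114 → 182
Total encoded bits = sum of merged weights = 20 + 30 + 38 + 54 + 68 + 114 + 182 = 506.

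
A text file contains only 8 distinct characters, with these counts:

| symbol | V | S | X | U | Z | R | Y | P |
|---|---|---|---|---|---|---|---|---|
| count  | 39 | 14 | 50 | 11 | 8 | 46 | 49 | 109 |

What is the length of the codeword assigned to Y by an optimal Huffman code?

Build the tree from the bottom:
combine Z(8), U(11) → 19
combine S(14), 19 → 33
combine 33, V(39) → 72
combine R(46), Y(49) → 95
combine X(50), 72 → 122
combine 95, P(109) → 204
combine 122, 204 → 326
Y's leaf is at depth 3, giving a 3-bit codeword.

3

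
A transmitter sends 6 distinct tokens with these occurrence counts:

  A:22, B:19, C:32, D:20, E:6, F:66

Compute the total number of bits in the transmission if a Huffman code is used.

388

Build the Huffman tree bottom-up:
merge E(6) and B(19): 25
merge D(20) and A(22): 42
merge 25 and C(32): 57
merge 42 and 57: 99
merge F(66) and 99: 165
Each symbol's bit-cost is frequency × depth; summing gives 388 bits (equivalently 25 + 42 + 57 + 99 + 165).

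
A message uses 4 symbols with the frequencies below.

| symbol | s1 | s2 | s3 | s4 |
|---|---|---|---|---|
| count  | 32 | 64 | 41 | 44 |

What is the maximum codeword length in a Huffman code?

2

Merge the two lowest-weight nodes at each step:
s1(32) + s3(41) → 73
s4(44) + s2(64) → 108
73 + 108 → 181
Maximum depth reached is 2.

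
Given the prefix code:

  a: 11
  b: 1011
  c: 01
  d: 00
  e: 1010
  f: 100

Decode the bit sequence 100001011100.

Read left to right; each codeword is recognised as soon as it completes (prefix code):
  100→f | 00→d | 1011→b | 100→f
Decoded message: fdbf

fdbf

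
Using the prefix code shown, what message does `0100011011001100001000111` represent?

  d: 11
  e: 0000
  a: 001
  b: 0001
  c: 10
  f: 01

fbcdacbbd

Read left to right; each codeword is recognised as soon as it completes (prefix code):
  01→f | 0001→b | 10→c | 11→d | 001→a | 10→c | 0001→b | 0001→b | 11→d
Decoded message: fbcdacbbd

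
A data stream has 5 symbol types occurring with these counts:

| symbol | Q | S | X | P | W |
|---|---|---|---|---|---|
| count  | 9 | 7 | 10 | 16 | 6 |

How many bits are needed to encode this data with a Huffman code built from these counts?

Build the Huffman tree bottom-up:
merge W(6) and S(7): 13
merge Q(9) and X(10): 19
merge 13 and P(16): 29
merge 19 and 29: 48
The encoded length is the sum of every internal node's weight: 13 + 19 + 29 + 48 = 109 bits.

109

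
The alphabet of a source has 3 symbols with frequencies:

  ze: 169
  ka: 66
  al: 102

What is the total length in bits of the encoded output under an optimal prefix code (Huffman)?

Merge the two smallest weights repeatedly:
combine ka(66), al(102) → 168
combine 168, ze(169) → 337
Each symbol's bit-cost is frequency × depth; summing gives 505 bits (equivalently 168 + 337).

505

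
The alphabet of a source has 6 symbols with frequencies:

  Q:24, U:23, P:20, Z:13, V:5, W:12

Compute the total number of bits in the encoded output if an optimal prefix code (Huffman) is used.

Greedily combine the two least-frequent nodes:
combine V(5), W(12) → 17
combine Z(13), 17 → 30
combine P(20), U(23) → 43
combine Q(24), 30 → 54
combine 43, 54 → 97
Total encoded bits = sum of merged weights = 17 + 30 + 43 + 54 + 97 = 241.

241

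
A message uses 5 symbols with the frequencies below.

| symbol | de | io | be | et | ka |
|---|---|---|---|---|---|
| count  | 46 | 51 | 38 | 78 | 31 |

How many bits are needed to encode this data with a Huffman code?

557

Greedily combine the two least-frequent nodes:
ka(31) + be(38) → 69
de(46) + io(51) → 97
69 + et(78) → 147
97 + 147 → 244
Total encoded bits = sum of merged weights = 69 + 97 + 147 + 244 = 557.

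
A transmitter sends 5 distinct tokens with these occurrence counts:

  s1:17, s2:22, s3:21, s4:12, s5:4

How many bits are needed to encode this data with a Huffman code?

Merge the two smallest weights repeatedly:
s5(4) + s4(12) → 16
16 + s1(17) → 33
s3(21) + s2(22) → 43
33 + 43 → 76
Total encoded bits = sum of merged weights = 16 + 33 + 43 + 76 = 168.

168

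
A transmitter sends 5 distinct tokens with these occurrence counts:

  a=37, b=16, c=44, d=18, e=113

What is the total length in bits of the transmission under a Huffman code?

448

Greedily combine the two least-frequent nodes:
merge b(16) and d(18): 34
merge 34 and a(37): 71
merge c(44) and 71: 115
merge e(113) and 115: 228
The encoded length is the sum of every internal node's weight: 34 + 71 + 115 + 228 = 448 bits.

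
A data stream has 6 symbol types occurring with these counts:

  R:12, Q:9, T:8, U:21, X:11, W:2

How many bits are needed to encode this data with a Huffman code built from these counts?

Merge the two smallest weights repeatedly:
merge W(2) and T(8): 10
merge Q(9) and 10: 19
merge X(11) and R(12): 23
merge 19 and U(21): 40
merge 23 and 40: 63
The encoded length is the sum of every internal node's weight: 10 + 19 + 23 + 40 + 63 = 155 bits.

155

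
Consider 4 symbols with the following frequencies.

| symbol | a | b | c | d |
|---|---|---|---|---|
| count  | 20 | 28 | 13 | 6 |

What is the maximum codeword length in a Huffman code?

3

Merge the two lowest-weight nodes at each step:
d(6) + c(13) → 19
19 + a(20) → 39
b(28) + 39 → 67
The rarest symbols sit at the bottom; the longest codeword is 3 bits.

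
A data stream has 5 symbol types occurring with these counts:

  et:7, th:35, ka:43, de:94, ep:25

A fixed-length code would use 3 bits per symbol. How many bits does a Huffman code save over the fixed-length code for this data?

199

Fixed-length: 3 bits × 204 symbols = 612 bits.
Huffman merges:
combine et(7), ep(25) → 32
combine 32, th(35) → 67
combine ka(43), 67 → 110
combine de(94), 110 → 204
Huffman total = 32 + 67 + 110 + 204 = 413 bits.
Saving = 612 − 413 = 199 bits.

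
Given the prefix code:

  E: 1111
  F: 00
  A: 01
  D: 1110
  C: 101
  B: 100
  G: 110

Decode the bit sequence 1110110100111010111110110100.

DGBDCEACF

Read left to right; each codeword is recognised as soon as it completes (prefix code):
  1110→D | 110→G | 100→B | 1110→D | 101→C | 1111→E | 01→A | 101→C | 00→F
Decoded message: DGBDCEACF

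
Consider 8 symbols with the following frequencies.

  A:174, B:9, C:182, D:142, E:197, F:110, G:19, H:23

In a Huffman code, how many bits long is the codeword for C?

2

Repeatedly merge the two smallest:
merge B(9) and G(19): 28
merge H(23) and 28: 51
merge 51 and F(110): 161
merge D(142) and 161: 303
merge A(174) and C(182): 356
merge E(197) and 303: 500
merge 356 and 500: 856
C sits 2 levels below the root, so its codeword is 2 bits.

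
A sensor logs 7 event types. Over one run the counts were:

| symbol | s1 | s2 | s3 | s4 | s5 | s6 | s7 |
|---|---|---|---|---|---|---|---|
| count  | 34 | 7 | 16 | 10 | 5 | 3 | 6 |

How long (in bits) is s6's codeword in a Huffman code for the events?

4

Build the tree from the bottom:
combine s6(3), s5(5) → 8
combine s7(6), s2(7) → 13
combine 8, s4(10) → 18
combine 13, s3(16) → 29
combine 18, 29 → 47
combine s1(34), 47 → 81
s6's leaf is at depth 4, giving a 4-bit codeword.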